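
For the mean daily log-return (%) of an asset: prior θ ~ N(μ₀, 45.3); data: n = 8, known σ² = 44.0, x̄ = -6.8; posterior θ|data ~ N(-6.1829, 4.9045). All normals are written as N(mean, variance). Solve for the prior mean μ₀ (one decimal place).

With known observation variance, the Normal–Normal posterior has precision τ_n = τ₀ + n/σ² and mean μ_n = (τ₀μ₀ + (n/σ²)x̄)/τ_n.
Here τ₀ = 1/45.3 = 0.022075 and τ_data = 8/44.0 = 0.181818, so τ_n = 0.203893.
Rearranging for μ₀: μ₀ = (μ_n·τ_n − τ_data·x̄)/τ₀ = (-6.1829·0.203893 − 0.181818·-6.8) / 0.022075 = -0.024288/0.022075 ≈ -1.1.

μ₀ = -1.1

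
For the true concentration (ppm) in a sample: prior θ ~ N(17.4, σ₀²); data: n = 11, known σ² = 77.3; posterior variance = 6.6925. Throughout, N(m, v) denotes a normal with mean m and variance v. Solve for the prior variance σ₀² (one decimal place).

σ₀² = 140.5

For the Normal–Normal model with known σ², precisions add: τ_n = τ₀ + n/σ².
So 1/σ₀² = 1/6.6925 − 11/77.3 = 0.149421 − 0.142303 = 0.007118.
Hence σ₀² = 1/0.007118 ≈ 140.5.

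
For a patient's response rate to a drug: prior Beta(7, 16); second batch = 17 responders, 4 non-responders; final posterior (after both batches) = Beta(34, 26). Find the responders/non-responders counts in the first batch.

10 responders and 6 non-responders

Because Beta–binomial updating is additive in the counts, the combined data contributed (α_post−α_prior, β_post−β_prior) successes and failures.
Total across both batches: 34−7=27 responders, 26−16=10 non-responders.
Subtract the second batch: 27−17=10 responders and 10−4=6 non-responders.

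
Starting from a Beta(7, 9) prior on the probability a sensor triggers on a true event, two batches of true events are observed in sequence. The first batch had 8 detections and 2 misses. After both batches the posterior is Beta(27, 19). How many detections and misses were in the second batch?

Sequential conjugate updates are equivalent to a single update on the pooled data, so total successes = posterior α − prior α and total failures = posterior β − prior β.
Total across both batches: 27−7=20 detections, 19−9=10 misses.
Subtract the first batch: 20−8=12 detections and 10−2=8 misses.

12 detections and 8 misses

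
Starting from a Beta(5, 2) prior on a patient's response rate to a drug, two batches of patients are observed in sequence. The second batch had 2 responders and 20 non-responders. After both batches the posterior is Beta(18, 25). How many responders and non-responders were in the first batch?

11 responders and 3 non-responders

Sequential conjugate updates are equivalent to a single update on the pooled data, so total successes = posterior α − prior α and total failures = posterior β − prior β.
Total across both batches: 18−5=13 responders, 25−2=23 non-responders.
Subtract the second batch: 13−2=11 responders and 23−20=3 non-responders.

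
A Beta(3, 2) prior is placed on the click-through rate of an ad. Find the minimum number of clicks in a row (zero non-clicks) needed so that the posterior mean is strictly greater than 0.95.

k = 36

After k clicks and 0 non-clicks the posterior is Beta(3+k, 2), with mean (3+k)/(3+2+k).
Set (3+k)/(5+k) > 0.95 and solve: k > (0.95·5 − 3)/(1 − 0.95) = 35.000.
The smallest integer exceeding 35.000 is 36.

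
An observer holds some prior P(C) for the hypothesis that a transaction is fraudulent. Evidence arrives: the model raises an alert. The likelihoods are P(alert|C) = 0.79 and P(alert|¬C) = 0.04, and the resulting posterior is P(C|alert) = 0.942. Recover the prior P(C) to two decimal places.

In odds form, posterior odds = prior odds × likelihood ratio, so prior odds = posterior odds ÷ LR.
Posterior odds = 0.942/(1−0.942) = 16.2414. LR = 0.79/0.04 = 19.7500.
Prior odds = 16.2414/19.7500 = 0.8223, so P(C) = 0.8223/(1+0.8223) ≈ 0.45.

P(C) = 0.45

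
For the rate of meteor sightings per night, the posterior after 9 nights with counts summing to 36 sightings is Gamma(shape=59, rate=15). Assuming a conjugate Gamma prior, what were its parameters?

Gamma(shape=23, rate=6)

A Gamma(α, β) prior (rate parametrization) on a Poisson rate with n observations summing to S gives posterior Gamma(α+S, β+n).
So α = 59 − 36 = 23 and β = 15 − 9 = 6.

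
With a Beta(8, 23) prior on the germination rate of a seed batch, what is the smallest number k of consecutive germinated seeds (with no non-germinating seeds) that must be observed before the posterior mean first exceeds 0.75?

k = 62

After k germinated seeds and 0 non-germinating seeds the posterior is Beta(8+k, 23), with mean (8+k)/(8+23+k).
Set (8+k)/(31+k) > 0.75 and solve: k > (0.75·31 − 8)/(1 − 0.75) = 61.000.
The smallest integer exceeding 61.000 is 62, and checking k=62: (70)/(93) = 0.7527 > 0.75.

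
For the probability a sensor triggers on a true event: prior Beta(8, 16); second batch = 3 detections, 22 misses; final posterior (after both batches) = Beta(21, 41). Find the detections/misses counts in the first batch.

10 detections and 3 misses

Sequential conjugate updates are equivalent to a single update on the pooled data, so total successes = posterior α − prior α and total failures = posterior β − prior β.
Total across both batches: 21−8=13 detections, 41−16=25 misses.
Subtract the second batch: 13−3=10 detections and 25−22=3 misses.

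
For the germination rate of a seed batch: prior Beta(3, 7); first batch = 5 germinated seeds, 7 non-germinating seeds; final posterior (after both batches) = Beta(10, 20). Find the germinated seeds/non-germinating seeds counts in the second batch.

2 germinated seeds and 6 non-germinating seeds

Sequential conjugate updates are equivalent to a single update on the pooled data, so total successes = posterior α − prior α and total failures = posterior β − prior β.
Total across both batches: 10−3=7 germinated seeds, 20−7=13 non-germinating seeds.
Subtract the first batch: 7−5=2 germinated seeds and 13−7=6 non-germinating seeds.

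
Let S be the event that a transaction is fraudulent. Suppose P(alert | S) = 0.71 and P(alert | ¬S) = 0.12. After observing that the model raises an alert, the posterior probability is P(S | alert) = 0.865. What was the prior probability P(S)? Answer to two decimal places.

P(S) = 0.52

Bayes' rule in odds form gives O(S|E) = O(S)·[P(E|S)/P(E|¬S)], hence O(S) = O(S|E)/LR.
Posterior odds = 0.865/(1−0.865) = 6.4074. LR = 0.71/0.12 = 5.9167.
Prior odds = 6.4074/5.9167 = 1.0829, so P(S) = 1.0829/(1+1.0829) ≈ 0.52.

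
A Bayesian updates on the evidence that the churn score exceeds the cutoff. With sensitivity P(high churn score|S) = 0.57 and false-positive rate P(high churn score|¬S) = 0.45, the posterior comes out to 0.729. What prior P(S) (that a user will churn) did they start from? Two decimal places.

Bayes' rule in odds form gives O(S|E) = O(S)·[P(E|S)/P(E|¬S)], hence O(S) = O(S|E)/LR.
Posterior odds = 0.729/(1−0.729) = 2.6900. LR = 0.57/0.45 = 1.2667.
Prior odds = 2.6900/1.2667 = 2.1236, so P(S) = 2.1236/(1+2.1236) ≈ 0.68.

P(S) = 0.68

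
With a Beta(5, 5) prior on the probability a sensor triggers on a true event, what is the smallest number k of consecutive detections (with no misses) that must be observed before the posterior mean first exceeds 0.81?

After k detections and 0 misses the posterior is Beta(5+k, 5), with mean (5+k)/(5+5+k).
Set (5+k)/(10+k) > 0.81 and solve: k > (0.81·10 − 5)/(1 − 0.81) = 16.316.
The smallest integer exceeding 16.316 is 17, and checking k=17: (22)/(27) = 0.8148 > 0.81.

k = 17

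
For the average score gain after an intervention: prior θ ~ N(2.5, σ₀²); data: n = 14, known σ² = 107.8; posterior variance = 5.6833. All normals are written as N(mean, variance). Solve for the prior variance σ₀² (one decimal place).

σ₀² = 21.7

For the Normal–Normal model with known σ², precisions add: τ_n = τ₀ + n/σ².
So 1/σ₀² = 1/5.6833 − 14/107.8 = 0.175954 − 0.129870 = 0.046084.
Hence σ₀² = 1/0.046084 ≈ 21.7.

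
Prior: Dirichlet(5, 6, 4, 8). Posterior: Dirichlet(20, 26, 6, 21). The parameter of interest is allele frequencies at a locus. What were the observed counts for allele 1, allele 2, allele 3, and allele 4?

For a Dirichlet(α) prior with multinomial counts c, the posterior is Dirichlet(α + c) componentwise.
Counts are posterior − prior componentwise: 20−5=15, 26−6=20, 6−4=2, 21−8=13.

counts (15, 20, 2, 13)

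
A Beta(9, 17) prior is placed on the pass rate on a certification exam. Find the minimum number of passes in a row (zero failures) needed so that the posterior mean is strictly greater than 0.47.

k = 7

After k passes and 0 failures the posterior is Beta(9+k, 17), with mean (9+k)/(9+17+k).
Set (9+k)/(26+k) > 0.47 and solve: k > (0.47·26 − 9)/(1 − 0.47) = 6.075.
The smallest integer exceeding 6.075 is 7.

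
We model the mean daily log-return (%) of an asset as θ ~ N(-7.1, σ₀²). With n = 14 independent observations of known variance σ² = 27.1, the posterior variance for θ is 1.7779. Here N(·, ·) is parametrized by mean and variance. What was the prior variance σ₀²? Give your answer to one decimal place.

σ₀² = 21.8

Posterior precision equals prior precision plus data precision: 1/σ_n² = 1/σ₀² + n/σ².
So 1/σ₀² = 1/1.7779 − 14/27.1 = 0.562461 − 0.516605 = 0.045856.
Hence σ₀² = 1/0.045856 ≈ 21.8.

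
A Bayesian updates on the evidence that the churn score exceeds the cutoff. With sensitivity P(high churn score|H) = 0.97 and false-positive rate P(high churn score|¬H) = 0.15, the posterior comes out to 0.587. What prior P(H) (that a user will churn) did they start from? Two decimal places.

P(H) = 0.18

In odds form, posterior odds = prior odds × likelihood ratio, so prior odds = posterior odds ÷ LR.
Posterior odds = 0.587/(1−0.587) = 1.4213. LR = 0.97/0.15 = 6.4667.
Prior odds = 1.4213/6.4667 = 0.2198, so P(H) = 0.2198/(1+0.2198) ≈ 0.18.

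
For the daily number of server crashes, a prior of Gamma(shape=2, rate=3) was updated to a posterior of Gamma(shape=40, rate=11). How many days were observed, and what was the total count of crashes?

n = 8 days with total 38 crashes

Gamma–Poisson conjugacy: posterior shape = α + Σxᵢ, posterior rate = β + n.
Matching: Σxᵢ = 40 − 2 = 38 and n = 11 − 3 = 8.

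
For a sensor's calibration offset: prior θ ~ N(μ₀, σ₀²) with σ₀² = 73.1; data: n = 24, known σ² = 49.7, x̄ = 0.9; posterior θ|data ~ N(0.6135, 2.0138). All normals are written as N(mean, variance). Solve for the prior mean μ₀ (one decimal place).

μ₀ = -9.5

The posterior mean is a precision-weighted average: μ_n = (τ₀μ₀ + τ_data·x̄)/(τ₀+τ_data), with τ₀=1/σ₀² and τ_data=n/σ².
Here τ₀ = 1/73.1 = 0.013680 and τ_data = 24/49.7 = 0.482897, so τ_n = 0.496577.
Rearranging for μ₀: μ₀ = (μ_n·τ_n − τ_data·x̄)/τ₀ = (0.6135·0.496577 − 0.482897·0.9) / 0.013680 = -0.129957/0.013680 ≈ -9.5.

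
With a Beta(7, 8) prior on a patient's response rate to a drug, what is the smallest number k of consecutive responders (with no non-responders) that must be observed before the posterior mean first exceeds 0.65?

k = 8

After k responders and 0 non-responders the posterior is Beta(7+k, 8), with mean (7+k)/(7+8+k).
Set (7+k)/(15+k) > 0.65 and solve: k > (0.65·15 − 7)/(1 − 0.65) = 7.857.
The smallest integer exceeding 7.857 is 8.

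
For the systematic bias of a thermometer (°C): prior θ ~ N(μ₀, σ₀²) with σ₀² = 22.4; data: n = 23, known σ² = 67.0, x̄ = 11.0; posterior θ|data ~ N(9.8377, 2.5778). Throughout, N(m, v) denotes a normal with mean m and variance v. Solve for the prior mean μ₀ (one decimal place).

μ₀ = 0.9

With known observation variance, the Normal–Normal posterior has precision τ_n = τ₀ + n/σ² and mean μ_n = (τ₀μ₀ + (n/σ²)x̄)/τ_n.
Here τ₀ = 1/22.4 = 0.044643 and τ_data = 23/67.0 = 0.343284, so τ_n = 0.387927.
Rearranging for μ₀: μ₀ = (μ_n·τ_n − τ_data·x̄)/τ₀ = (9.8377·0.387927 − 0.343284·11.0) / 0.044643 = 0.040185/0.044643 ≈ 0.9.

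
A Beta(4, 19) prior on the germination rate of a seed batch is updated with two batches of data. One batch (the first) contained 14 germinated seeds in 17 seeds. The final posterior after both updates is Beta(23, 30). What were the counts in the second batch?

Because Beta–binomial updating is additive in the counts, the combined data contributed (α_post−α_prior, β_post−β_prior) successes and failures.
Total across both batches: 23−4=19 germinated seeds, 30−19=11 non-germinating seeds.
Subtract the first batch: 19−14=5 germinated seeds and 11−3=8 non-germinating seeds.

5 germinated seeds and 8 non-germinating seeds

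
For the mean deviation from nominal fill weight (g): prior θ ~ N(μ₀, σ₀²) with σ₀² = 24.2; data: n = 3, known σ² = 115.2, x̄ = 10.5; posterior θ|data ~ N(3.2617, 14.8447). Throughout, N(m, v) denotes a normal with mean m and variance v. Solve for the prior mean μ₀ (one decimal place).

The posterior mean is a precision-weighted average: μ_n = (τ₀μ₀ + τ_data·x̄)/(τ₀+τ_data), with τ₀=1/σ₀² and τ_data=n/σ².
Here τ₀ = 1/24.2 = 0.041322 and τ_data = 3/115.2 = 0.026042, so τ_n = 0.067364.
Rearranging for μ₀: μ₀ = (μ_n·τ_n − τ_data·x̄)/τ₀ = (3.2617·0.067364 − 0.026042·10.5) / 0.041322 = -0.053720/0.041322 ≈ -1.3.

μ₀ = -1.3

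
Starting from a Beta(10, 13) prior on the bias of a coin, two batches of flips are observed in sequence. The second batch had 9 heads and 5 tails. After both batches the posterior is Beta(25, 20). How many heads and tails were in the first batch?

Because Beta–binomial updating is additive in the counts, the combined data contributed (α_post−α_prior, β_post−β_prior) successes and failures.
Total across both batches: 25−10=15 heads, 20−13=7 tails.
Subtract the second batch: 15−9=6 heads and 7−5=2 tails.

6 heads and 2 tails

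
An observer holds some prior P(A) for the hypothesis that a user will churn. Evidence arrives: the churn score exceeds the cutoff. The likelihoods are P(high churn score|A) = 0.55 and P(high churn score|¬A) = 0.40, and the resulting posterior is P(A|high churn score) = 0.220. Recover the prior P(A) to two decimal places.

P(A) = 0.17

In odds form, posterior odds = prior odds × likelihood ratio, so prior odds = posterior odds ÷ LR.
Posterior odds = 0.220/(1−0.220) = 0.2821. LR = 0.55/0.40 = 1.3750.
Prior odds = 0.2821/1.3750 = 0.2052, so P(A) = 0.2052/(1+0.2052) ≈ 0.17.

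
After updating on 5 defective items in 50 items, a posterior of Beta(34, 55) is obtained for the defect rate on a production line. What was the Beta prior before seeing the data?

Beta(29, 10)

Beta is conjugate to the binomial likelihood: posterior = Beta(a+s, b+f).
Subtract the data counts: 34−5=29, 55−45=10.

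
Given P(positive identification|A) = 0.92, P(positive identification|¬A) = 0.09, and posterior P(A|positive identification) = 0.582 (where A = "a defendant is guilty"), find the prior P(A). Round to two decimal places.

P(A) = 0.12

In odds form, posterior odds = prior odds × likelihood ratio, so prior odds = posterior odds ÷ LR.
Posterior odds = 0.582/(1−0.582) = 1.3923. LR = 0.92/0.09 = 10.2222.
Prior odds = 1.3923/10.2222 = 0.1362, so P(A) = 0.1362/(1+0.1362) ≈ 0.12.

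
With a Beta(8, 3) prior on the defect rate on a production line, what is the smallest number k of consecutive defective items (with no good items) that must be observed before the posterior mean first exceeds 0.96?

k = 65

After k defective items and 0 good items the posterior is Beta(8+k, 3), with mean (8+k)/(8+3+k).
Set (8+k)/(11+k) > 0.96 and solve: k > (0.96·11 − 8)/(1 − 0.96) = 64.000.
The smallest integer exceeding 64.000 is 65.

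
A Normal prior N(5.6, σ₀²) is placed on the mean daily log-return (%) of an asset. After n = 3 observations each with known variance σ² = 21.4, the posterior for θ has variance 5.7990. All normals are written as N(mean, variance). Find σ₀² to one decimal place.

Posterior precision equals prior precision plus data precision: 1/σ_n² = 1/σ₀² + n/σ².
So 1/σ₀² = 1/5.7990 − 3/21.4 = 0.172444 − 0.140187 = 0.032257.
Hence σ₀² = 1/0.032257 ≈ 31.0.

σ₀² = 31.0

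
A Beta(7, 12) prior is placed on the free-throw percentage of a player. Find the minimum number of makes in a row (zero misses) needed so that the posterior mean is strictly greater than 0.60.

After k makes and 0 misses the posterior is Beta(7+k, 12), with mean (7+k)/(7+12+k).
Set (7+k)/(19+k) > 0.60 and solve: k > (0.60·19 − 7)/(1 − 0.60) = 11.000.
The smallest integer exceeding 11.000 is 12, and checking k=12: (19)/(31) = 0.6129 > 0.60.

k = 12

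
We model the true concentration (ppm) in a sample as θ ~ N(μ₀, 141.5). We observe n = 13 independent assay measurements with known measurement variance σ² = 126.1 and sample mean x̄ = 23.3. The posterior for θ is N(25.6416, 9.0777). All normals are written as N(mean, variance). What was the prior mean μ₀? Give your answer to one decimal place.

With known observation variance, the Normal–Normal posterior has precision τ_n = τ₀ + n/σ² and mean μ_n = (τ₀μ₀ + (n/σ²)x̄)/τ_n.
Here τ₀ = 1/141.5 = 0.007067 and τ_data = 13/126.1 = 0.103093, so τ_n = 0.110160.
Rearranging for μ₀: μ₀ = (μ_n·τ_n − τ_data·x̄)/τ₀ = (25.6416·0.110160 − 0.103093·23.3) / 0.007067 = 0.422612/0.007067 ≈ 59.8.

μ₀ = 59.8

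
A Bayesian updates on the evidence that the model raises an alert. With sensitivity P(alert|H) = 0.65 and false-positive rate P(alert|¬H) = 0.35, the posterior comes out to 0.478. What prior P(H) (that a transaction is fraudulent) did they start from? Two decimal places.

P(H) = 0.33

Bayes' rule in odds form gives O(H|E) = O(H)·[P(E|H)/P(E|¬H)], hence O(H) = O(H|E)/LR.
Posterior odds = 0.478/(1−0.478) = 0.9157. LR = 0.65/0.35 = 1.8571.
Prior odds = 0.9157/1.8571 = 0.4931, so P(H) = 0.4931/(1+0.4931) ≈ 0.33.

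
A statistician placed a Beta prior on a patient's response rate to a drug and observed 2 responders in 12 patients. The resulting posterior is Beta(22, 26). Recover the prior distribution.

Under Beta–binomial conjugacy the posterior parameters are (α+s, β+f).
Subtract the data counts: 22−2=20, 26−10=16.

Beta(20, 16)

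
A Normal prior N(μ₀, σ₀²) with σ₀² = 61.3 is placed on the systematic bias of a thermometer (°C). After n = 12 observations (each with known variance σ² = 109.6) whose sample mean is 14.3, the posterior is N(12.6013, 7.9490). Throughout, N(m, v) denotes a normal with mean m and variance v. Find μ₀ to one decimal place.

The posterior mean is a precision-weighted average: μ_n = (τ₀μ₀ + τ_data·x̄)/(τ₀+τ_data), with τ₀=1/σ₀² and τ_data=n/σ².
Here τ₀ = 1/61.3 = 0.016313 and τ_data = 12/109.6 = 0.109489, so τ_n = 0.125802.
Rearranging for μ₀: μ₀ = (μ_n·τ_n − τ_data·x̄)/τ₀ = (12.6013·0.125802 − 0.109489·14.3) / 0.016313 = 0.019576/0.016313 ≈ 1.2.

μ₀ = 1.2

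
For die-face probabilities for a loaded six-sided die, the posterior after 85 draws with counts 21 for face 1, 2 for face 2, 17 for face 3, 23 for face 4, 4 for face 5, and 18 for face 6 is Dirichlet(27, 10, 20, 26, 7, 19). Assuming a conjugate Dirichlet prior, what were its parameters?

For a Dirichlet(α) prior with multinomial counts c, the posterior is Dirichlet(α + c) componentwise.
Subtract each count from the matching posterior parameter: 27−21=6, 10−2=8, 20−17=3, 26−23=3, 7−4=3, 19−18=1.

Dirichlet(6, 8, 3, 3, 3, 1)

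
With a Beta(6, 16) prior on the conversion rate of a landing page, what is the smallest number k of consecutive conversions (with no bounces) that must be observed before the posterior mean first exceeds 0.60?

After k conversions and 0 bounces the posterior is Beta(6+k, 16), with mean (6+k)/(6+16+k).
Set (6+k)/(22+k) > 0.60 and solve: k > (0.60·22 − 6)/(1 − 0.60) = 18.000.
The smallest integer exceeding 18.000 is 19.

k = 19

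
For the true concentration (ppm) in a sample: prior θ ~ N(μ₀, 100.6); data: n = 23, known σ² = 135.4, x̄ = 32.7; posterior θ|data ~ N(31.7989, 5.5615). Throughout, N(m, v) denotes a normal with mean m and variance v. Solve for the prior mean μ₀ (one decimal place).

With known observation variance, the Normal–Normal posterior has precision τ_n = τ₀ + n/σ² and mean μ_n = (τ₀μ₀ + (n/σ²)x̄)/τ_n.
Here τ₀ = 1/100.6 = 0.009940 and τ_data = 23/135.4 = 0.169867, so τ_n = 0.179807.
Rearranging for μ₀: μ₀ = (μ_n·τ_n − τ_data·x̄)/τ₀ = (31.7989·0.179807 − 0.169867·32.7) / 0.009940 = 0.163014/0.009940 ≈ 16.4.

μ₀ = 16.4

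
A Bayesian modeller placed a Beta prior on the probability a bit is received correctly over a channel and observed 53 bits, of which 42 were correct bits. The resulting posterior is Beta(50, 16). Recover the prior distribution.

Beta(8, 5)

Beta is conjugate to the binomial likelihood: posterior = Beta(α+s, β+f).
So α = 50 − 42 = 8 and β = 16 − 11 = 5.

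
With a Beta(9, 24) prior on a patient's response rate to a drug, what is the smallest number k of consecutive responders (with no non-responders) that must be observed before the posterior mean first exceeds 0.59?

k = 26

After k responders and 0 non-responders the posterior is Beta(9+k, 24), with mean (9+k)/(9+24+k).
Set (9+k)/(33+k) > 0.59 and solve: k > (0.59·33 − 9)/(1 − 0.59) = 25.537.
The smallest integer exceeding 25.537 is 26, and checking k=26: (35)/(59) = 0.5932 > 0.59.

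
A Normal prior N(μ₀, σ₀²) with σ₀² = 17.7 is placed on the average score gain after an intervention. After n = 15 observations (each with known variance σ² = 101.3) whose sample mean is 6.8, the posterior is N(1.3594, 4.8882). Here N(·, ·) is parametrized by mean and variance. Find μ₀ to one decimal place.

With known observation variance, the Normal–Normal posterior has precision τ_n = τ₀ + n/σ² and mean μ_n = (τ₀μ₀ + (n/σ²)x̄)/τ_n.
Here τ₀ = 1/17.7 = 0.056497 and τ_data = 15/101.3 = 0.148075, so τ_n = 0.204572.
Rearranging for μ₀: μ₀ = (μ_n·τ_n − τ_data·x̄)/τ₀ = (1.3594·0.204572 − 0.148075·6.8) / 0.056497 = -0.728815/0.056497 ≈ -12.9.

μ₀ = -12.9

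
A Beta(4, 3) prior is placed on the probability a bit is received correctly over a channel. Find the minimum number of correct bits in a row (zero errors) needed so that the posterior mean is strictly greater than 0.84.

k = 12

After k correct bits and 0 errors the posterior is Beta(4+k, 3), with mean (4+k)/(4+3+k).
Set (4+k)/(7+k) > 0.84 and solve: k > (0.84·7 − 4)/(1 − 0.84) = 11.750.
The smallest integer exceeding 11.750 is 12, and checking k=12: (16)/(19) = 0.8421 > 0.84.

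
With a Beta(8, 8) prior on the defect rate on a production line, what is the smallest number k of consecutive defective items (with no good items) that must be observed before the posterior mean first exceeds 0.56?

k = 3

After k defective items and 0 good items the posterior is Beta(8+k, 8), with mean (8+k)/(8+8+k).
Set (8+k)/(16+k) > 0.56 and solve: k > (0.56·16 − 8)/(1 − 0.56) = 2.182.
The smallest integer exceeding 2.182 is 3.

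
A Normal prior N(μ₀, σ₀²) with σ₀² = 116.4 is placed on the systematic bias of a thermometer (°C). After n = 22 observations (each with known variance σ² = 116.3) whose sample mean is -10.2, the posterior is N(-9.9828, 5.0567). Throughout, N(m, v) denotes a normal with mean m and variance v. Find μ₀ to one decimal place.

μ₀ = -5.2

The posterior mean is a precision-weighted average: μ_n = (τ₀μ₀ + τ_data·x̄)/(τ₀+τ_data), with τ₀=1/σ₀² and τ_data=n/σ².
Here τ₀ = 1/116.4 = 0.008591 and τ_data = 22/116.3 = 0.189166, so τ_n = 0.197757.
Rearranging for μ₀: μ₀ = (μ_n·τ_n − τ_data·x̄)/τ₀ = (-9.9828·0.197757 − 0.189166·-10.2) / 0.008591 = -0.044675/0.008591 ≈ -5.2.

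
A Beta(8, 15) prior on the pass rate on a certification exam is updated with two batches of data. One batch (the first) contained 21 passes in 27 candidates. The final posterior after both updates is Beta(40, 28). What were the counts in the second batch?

11 passes and 7 failures

Because Beta–binomial updating is additive in the counts, the combined data contributed (α_post−α_prior, β_post−β_prior) successes and failures.
Total across both batches: 40−8=32 passes, 28−15=13 failures.
Subtract the first batch: 32−21=11 passes and 13−6=7 failures.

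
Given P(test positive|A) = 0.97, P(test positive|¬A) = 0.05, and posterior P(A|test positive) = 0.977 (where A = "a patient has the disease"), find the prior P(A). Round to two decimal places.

Bayes' rule in odds form gives O(A|E) = O(A)·[P(E|A)/P(E|¬A)], hence O(A) = O(A|E)/LR.
Posterior odds = 0.977/(1−0.977) = 42.4783. LR = 0.97/0.05 = 19.4000.
Prior odds = 42.4783/19.4000 = 2.1896, so P(A) = 2.1896/(1+2.1896) ≈ 0.69.

P(A) = 0.69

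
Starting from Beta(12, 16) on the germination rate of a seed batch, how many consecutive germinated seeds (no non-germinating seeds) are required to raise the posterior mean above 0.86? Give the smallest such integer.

After k germinated seeds and 0 non-germinating seeds the posterior is Beta(12+k, 16), with mean (12+k)/(12+16+k).
Set (12+k)/(28+k) > 0.86 and solve: k > (0.86·28 − 12)/(1 − 0.86) = 86.286.
The smallest integer exceeding 86.286 is 87.

k = 87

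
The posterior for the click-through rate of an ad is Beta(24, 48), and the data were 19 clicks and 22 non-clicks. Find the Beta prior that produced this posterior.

Beta is conjugate to the binomial likelihood: posterior = Beta(a+s, b+f).
So a = 24 − 19 = 5 and b = 48 − 22 = 26.

Beta(5, 26)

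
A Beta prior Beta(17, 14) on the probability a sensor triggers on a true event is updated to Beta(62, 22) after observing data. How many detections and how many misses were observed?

45 detections and 8 misses

Under Beta–binomial conjugacy the posterior parameters are (α+s, β+f).
Match parameters: s=62−17=45, f=22−14=8.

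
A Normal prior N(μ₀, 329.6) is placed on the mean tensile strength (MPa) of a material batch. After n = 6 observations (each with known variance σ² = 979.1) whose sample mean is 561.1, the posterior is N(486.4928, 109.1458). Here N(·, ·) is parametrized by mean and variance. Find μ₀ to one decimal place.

μ₀ = 335.8

The posterior mean is a precision-weighted average: μ_n = (τ₀μ₀ + τ_data·x̄)/(τ₀+τ_data), with τ₀=1/σ₀² and τ_data=n/σ².
Here τ₀ = 1/329.6 = 0.003034 and τ_data = 6/979.1 = 0.006128, so τ_n = 0.009162.
Rearranging for μ₀: μ₀ = (μ_n·τ_n − τ_data·x̄)/τ₀ = (486.4928·0.009162 − 0.006128·561.1) / 0.003034 = 1.018826/0.003034 ≈ 335.8.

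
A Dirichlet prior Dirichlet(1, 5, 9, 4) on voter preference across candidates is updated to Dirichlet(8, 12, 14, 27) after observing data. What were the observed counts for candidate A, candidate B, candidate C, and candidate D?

For a Dirichlet(α) prior with multinomial counts c, the posterior is Dirichlet(α + c) componentwise.
Counts are posterior − prior componentwise: 8−1=7, 12−5=7, 14−9=5, 27−4=23.

counts (7, 7, 5, 23)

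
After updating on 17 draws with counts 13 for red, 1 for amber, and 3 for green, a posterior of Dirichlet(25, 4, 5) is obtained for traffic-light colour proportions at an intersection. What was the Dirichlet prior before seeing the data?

Dirichlet(12, 3, 2)

For a Dirichlet(α) prior with multinomial counts c, the posterior is Dirichlet(α + c) componentwise.
Subtract each count from the matching posterior parameter: 25−13=12, 4−1=3, 5−3=2.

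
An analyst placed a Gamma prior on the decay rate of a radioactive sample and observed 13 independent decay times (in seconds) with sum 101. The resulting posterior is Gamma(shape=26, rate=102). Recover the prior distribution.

Gamma(shape=13, rate=1)

Gamma–exponential conjugacy: posterior shape = α + n, posterior rate = β + Σtᵢ.
So α = 26 − 13 = 13 and β = 102 − 101 = 1.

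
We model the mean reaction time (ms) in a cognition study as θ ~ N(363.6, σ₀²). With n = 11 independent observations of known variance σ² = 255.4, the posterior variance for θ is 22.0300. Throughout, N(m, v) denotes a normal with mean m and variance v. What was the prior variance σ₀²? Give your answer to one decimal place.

σ₀² = 430.5

For the Normal–Normal model with known σ², precisions add: τ_n = τ₀ + n/σ².
So 1/σ₀² = 1/22.0300 − 11/255.4 = 0.045393 − 0.043070 = 0.002323.
Hence σ₀² = 1/0.002323 ≈ 430.5.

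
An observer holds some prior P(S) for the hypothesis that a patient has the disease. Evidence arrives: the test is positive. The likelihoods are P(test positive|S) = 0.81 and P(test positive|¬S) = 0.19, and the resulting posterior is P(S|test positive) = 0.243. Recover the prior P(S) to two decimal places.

P(S) = 0.07

In odds form, posterior odds = prior odds × likelihood ratio, so prior odds = posterior odds ÷ LR.
Posterior odds = 0.243/(1−0.243) = 0.3210. LR = 0.81/0.19 = 4.2632.
Prior odds = 0.3210/4.2632 = 0.0753, so P(S) = 0.0753/(1+0.0753) ≈ 0.07.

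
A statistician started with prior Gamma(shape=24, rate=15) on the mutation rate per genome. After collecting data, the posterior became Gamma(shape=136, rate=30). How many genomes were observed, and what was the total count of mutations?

Gamma–Poisson conjugacy: posterior shape = α + Σxᵢ, posterior rate = β + n.
Matching: Σxᵢ = 136 − 24 = 112 and n = 30 − 15 = 15.

n = 15 genomes with total 112 mutations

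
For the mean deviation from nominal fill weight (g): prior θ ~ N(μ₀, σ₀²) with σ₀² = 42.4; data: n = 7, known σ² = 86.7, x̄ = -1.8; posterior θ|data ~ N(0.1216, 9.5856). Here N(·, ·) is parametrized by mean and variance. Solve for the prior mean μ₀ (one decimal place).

With known observation variance, the Normal–Normal posterior has precision τ_n = τ₀ + n/σ² and mean μ_n = (τ₀μ₀ + (n/σ²)x̄)/τ_n.
Here τ₀ = 1/42.4 = 0.023585 and τ_data = 7/86.7 = 0.080738, so τ_n = 0.104323.
Rearranging for μ₀: μ₀ = (μ_n·τ_n − τ_data·x̄)/τ₀ = (0.1216·0.104323 − 0.080738·-1.8) / 0.023585 = 0.158014/0.023585 ≈ 6.7.

μ₀ = 6.7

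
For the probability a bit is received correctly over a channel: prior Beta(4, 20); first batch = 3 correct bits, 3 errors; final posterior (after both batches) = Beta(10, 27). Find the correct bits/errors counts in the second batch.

Sequential conjugate updates are equivalent to a single update on the pooled data, so total successes = posterior α − prior α and total failures = posterior β − prior β.
Total across both batches: 10−4=6 correct bits, 27−20=7 errors.
Subtract the first batch: 6−3=3 correct bits and 7−3=4 errors.

3 correct bits and 4 errors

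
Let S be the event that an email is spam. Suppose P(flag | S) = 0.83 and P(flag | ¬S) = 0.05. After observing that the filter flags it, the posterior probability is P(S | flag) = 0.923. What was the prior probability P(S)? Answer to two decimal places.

P(S) = 0.42

In odds form, posterior odds = prior odds × likelihood ratio, so prior odds = posterior odds ÷ LR.
Posterior odds = 0.923/(1−0.923) = 11.9870. LR = 0.83/0.05 = 16.6000.
Prior odds = 11.9870/16.6000 = 0.7221, so P(S) = 0.7221/(1+0.7221) ≈ 0.42.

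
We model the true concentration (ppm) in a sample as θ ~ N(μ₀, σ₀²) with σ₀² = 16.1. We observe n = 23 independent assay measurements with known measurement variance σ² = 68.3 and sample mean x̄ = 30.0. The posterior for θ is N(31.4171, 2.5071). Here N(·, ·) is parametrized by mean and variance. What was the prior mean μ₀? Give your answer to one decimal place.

With known observation variance, the Normal–Normal posterior has precision τ_n = τ₀ + n/σ² and mean μ_n = (τ₀μ₀ + (n/σ²)x̄)/τ_n.
Here τ₀ = 1/16.1 = 0.062112 and τ_data = 23/68.3 = 0.336750, so τ_n = 0.398862.
Rearranging for μ₀: μ₀ = (μ_n·τ_n − τ_data·x̄)/τ₀ = (31.4171·0.398862 − 0.336750·30.0) / 0.062112 = 2.428587/0.062112 ≈ 39.1.

μ₀ = 39.1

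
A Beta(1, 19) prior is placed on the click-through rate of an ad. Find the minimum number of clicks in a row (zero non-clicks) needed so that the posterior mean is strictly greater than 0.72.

k = 48

After k clicks and 0 non-clicks the posterior is Beta(1+k, 19), with mean (1+k)/(1+19+k).
Set (1+k)/(20+k) > 0.72 and solve: k > (0.72·20 − 1)/(1 − 0.72) = 47.857.
The smallest integer exceeding 47.857 is 48.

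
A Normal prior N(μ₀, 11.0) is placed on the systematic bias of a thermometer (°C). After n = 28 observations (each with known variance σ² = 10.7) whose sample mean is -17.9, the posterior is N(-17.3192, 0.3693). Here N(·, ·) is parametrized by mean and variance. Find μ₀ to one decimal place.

With known observation variance, the Normal–Normal posterior has precision τ_n = τ₀ + n/σ² and mean μ_n = (τ₀μ₀ + (n/σ²)x̄)/τ_n.
Here τ₀ = 1/11.0 = 0.090909 and τ_data = 28/10.7 = 2.616822, so τ_n = 2.707731.
Rearranging for μ₀: μ₀ = (μ_n·τ_n − τ_data·x̄)/τ₀ = (-17.3192·2.707731 − 2.616822·-17.9) / 0.090909 = -0.054621/0.090909 ≈ -0.6.

μ₀ = -0.6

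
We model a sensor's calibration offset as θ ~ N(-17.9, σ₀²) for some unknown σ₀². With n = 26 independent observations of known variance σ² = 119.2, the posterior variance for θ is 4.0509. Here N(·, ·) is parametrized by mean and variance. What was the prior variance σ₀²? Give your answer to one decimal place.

Posterior precision equals prior precision plus data precision: 1/σ_n² = 1/σ₀² + n/σ².
So 1/σ₀² = 1/4.0509 − 26/119.2 = 0.246859 − 0.218121 = 0.028738.
Hence σ₀² = 1/0.028738 ≈ 34.8.

σ₀² = 34.8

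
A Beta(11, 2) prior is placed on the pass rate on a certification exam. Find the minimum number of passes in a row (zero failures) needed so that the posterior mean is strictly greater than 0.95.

After k passes and 0 failures the posterior is Beta(11+k, 2), with mean (11+k)/(11+2+k).
Set (11+k)/(13+k) > 0.95 and solve: k > (0.95·13 − 11)/(1 − 0.95) = 27.000.
The smallest integer exceeding 27.000 is 28.

k = 28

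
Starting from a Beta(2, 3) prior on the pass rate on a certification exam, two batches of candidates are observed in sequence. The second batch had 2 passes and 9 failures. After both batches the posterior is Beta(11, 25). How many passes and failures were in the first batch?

7 passes and 13 failures

Because Beta–binomial updating is additive in the counts, the combined data contributed (α_post−α_prior, β_post−β_prior) successes and failures.
Total across both batches: 11−2=9 passes, 25−3=22 failures.
Subtract the second batch: 9−2=7 passes and 22−9=13 failures.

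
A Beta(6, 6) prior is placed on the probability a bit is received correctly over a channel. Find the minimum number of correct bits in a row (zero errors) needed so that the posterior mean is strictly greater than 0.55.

After k correct bits and 0 errors the posterior is Beta(6+k, 6), with mean (6+k)/(6+6+k).
Set (6+k)/(12+k) > 0.55 and solve: k > (0.55·12 − 6)/(1 − 0.55) = 1.333.
The smallest integer exceeding 1.333 is 2.

k = 2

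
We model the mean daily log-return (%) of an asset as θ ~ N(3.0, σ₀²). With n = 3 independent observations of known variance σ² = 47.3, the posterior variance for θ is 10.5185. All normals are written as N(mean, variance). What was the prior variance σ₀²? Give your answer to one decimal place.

For the Normal–Normal model with known σ², precisions add: τ_n = τ₀ + n/σ².
So 1/σ₀² = 1/10.5185 − 3/47.3 = 0.095071 − 0.063425 = 0.031646.
Hence σ₀² = 1/0.031646 ≈ 31.6.

σ₀² = 31.6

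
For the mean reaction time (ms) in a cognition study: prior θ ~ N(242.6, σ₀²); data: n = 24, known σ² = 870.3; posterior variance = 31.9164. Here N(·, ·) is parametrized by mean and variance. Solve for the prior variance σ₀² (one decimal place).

For the Normal–Normal model with known σ², precisions add: τ_n = τ₀ + n/σ².
So 1/σ₀² = 1/31.9164 − 24/870.3 = 0.031332 − 0.027577 = 0.003755.
Hence σ₀² = 1/0.003755 ≈ 266.3.

σ₀² = 266.3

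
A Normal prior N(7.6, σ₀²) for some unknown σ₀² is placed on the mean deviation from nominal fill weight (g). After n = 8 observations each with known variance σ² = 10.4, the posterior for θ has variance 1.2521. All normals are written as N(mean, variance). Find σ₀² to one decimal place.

σ₀² = 34.0

For the Normal–Normal model with known σ², precisions add: τ_n = τ₀ + n/σ².
So 1/σ₀² = 1/1.2521 − 8/10.4 = 0.798658 − 0.769231 = 0.029427.
Hence σ₀² = 1/0.029427 ≈ 34.0.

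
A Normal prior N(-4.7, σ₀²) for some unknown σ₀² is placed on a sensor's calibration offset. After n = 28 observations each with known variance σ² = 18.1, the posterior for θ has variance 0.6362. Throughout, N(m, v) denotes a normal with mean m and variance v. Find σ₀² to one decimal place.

σ₀² = 40.2

Posterior precision equals prior precision plus data precision: 1/σ_n² = 1/σ₀² + n/σ².
So 1/σ₀² = 1/0.6362 − 28/18.1 = 1.571833 − 1.546961 = 0.024872.
Hence σ₀² = 1/0.024872 ≈ 40.2.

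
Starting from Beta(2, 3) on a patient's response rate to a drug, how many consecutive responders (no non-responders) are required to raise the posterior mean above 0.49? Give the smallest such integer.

k = 1

After k responders and 0 non-responders the posterior is Beta(2+k, 3), with mean (2+k)/(2+3+k).
Set (2+k)/(5+k) > 0.49 and solve: k > (0.49·5 − 2)/(1 − 0.49) = 0.882.
The smallest integer exceeding 0.882 is 1.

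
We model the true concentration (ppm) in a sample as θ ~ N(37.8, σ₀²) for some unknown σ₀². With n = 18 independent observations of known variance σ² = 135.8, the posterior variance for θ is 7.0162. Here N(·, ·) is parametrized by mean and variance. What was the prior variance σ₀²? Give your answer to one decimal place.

σ₀² = 100.2

Posterior precision equals prior precision plus data precision: 1/σ_n² = 1/σ₀² + n/σ².
So 1/σ₀² = 1/7.0162 − 18/135.8 = 0.142527 − 0.132548 = 0.009979.
Hence σ₀² = 1/0.009979 ≈ 100.2.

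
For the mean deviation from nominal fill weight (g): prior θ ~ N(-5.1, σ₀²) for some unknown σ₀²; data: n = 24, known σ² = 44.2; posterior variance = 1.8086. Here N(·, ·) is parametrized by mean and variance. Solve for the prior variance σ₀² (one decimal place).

For the Normal–Normal model with known σ², precisions add: τ_n = τ₀ + n/σ².
So 1/σ₀² = 1/1.8086 − 24/44.2 = 0.552914 − 0.542986 = 0.009928.
Hence σ₀² = 1/0.009928 ≈ 100.7.

σ₀² = 100.7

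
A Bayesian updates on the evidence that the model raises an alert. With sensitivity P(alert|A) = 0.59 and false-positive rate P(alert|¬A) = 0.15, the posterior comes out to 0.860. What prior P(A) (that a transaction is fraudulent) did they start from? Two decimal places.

P(A) = 0.61

Bayes' rule in odds form gives O(A|E) = O(A)·[P(E|A)/P(E|¬A)], hence O(A) = O(A|E)/LR.
Posterior odds = 0.860/(1−0.860) = 6.1429. LR = 0.59/0.15 = 3.9333.
Prior odds = 6.1429/3.9333 = 1.5618, so P(A) = 1.5618/(1+1.5618) ≈ 0.61.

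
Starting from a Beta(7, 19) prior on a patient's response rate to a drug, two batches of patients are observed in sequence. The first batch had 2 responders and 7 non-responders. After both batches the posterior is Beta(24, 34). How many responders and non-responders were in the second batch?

15 responders and 8 non-responders

Because Beta–binomial updating is additive in the counts, the combined data contributed (α_post−α_prior, β_post−β_prior) successes and failures.
Total across both batches: 24−7=17 responders, 34−19=15 non-responders.
Subtract the first batch: 17−2=15 responders and 15−7=8 non-responders.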